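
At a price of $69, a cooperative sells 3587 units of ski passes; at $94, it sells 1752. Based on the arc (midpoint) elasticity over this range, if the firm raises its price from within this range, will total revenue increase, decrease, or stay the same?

decrease

Arc ε = (-1835/25)(81.50/2669.5) ≈ -2.241.
|ε| = 2.24 > 1, so demand is elastic. A price rise therefore reduces total revenue.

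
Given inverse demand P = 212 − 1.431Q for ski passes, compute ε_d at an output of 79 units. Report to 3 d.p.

-0.875

At Q = 79, P = 212 − 1.431(79) = 98.95.
dP/dQ = −1.431, so dQ/dP = 1/(−1.431) = -0.699.
ε = (dQ/dP)(P/Q) = (-0.699)(98.95/79).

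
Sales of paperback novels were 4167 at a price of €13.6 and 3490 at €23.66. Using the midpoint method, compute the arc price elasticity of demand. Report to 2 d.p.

ΔQ = 3490 − 4167 = -677; ΔP = 23.66 − 13.6 = 10.06.
Midpoints: P̄ = 18.63, Q̄ = 3828.5.
ε = (ΔQ/ΔP)(P̄/Q̄) = (-677/10.06)(18.63/3828.5).

-0.33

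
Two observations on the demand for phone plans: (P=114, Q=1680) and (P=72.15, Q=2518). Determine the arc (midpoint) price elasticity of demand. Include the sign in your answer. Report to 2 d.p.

-0.89

ΔQ = 2518 − 1680 = 838; ΔP = 72.15 − 114 = -41.85.
Midpoints: P̄ = 93.08, Q̄ = 2099.0.
ε = (ΔQ/ΔP)(P̄/Q̄) = (838/-41.85)(93.08/2099.0).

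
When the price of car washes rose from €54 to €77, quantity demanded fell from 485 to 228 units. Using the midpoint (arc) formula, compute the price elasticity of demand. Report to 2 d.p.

ΔQ = 228 − 485 = -257; ΔP = 77 − 54 = 23.
Midpoints: P̄ = 65.50, Q̄ = 356.5.
ε = (ΔQ/ΔP)(P̄/Q̄) = (-257/23)(65.50/356.5).

-2.05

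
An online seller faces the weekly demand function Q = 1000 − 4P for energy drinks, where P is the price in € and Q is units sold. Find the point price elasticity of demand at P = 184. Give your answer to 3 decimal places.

-2.788

At P = 184, Q = 264.
dQ/dP = −4.
ε = (dQ/dP)(P/Q) = (-4)(184/264).
|ε| > 1, so demand is elastic at this price.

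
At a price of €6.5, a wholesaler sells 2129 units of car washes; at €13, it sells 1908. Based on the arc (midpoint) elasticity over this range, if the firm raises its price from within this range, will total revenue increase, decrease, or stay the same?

Arc ε = (-221/6.5)(9.75/2018.5) ≈ -0.164.
|ε| = 0.16 < 1, so demand is inelastic. A price rise therefore raises total revenue.

increase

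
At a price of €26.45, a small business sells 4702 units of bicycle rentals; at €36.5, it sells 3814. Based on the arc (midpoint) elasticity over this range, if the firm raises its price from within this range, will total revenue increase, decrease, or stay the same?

Arc ε = (-888/10.05)(31.48/4258.0) ≈ -0.653.
|ε| = 0.65 < 1, so demand is inelastic. A price rise therefore raises total revenue.

increase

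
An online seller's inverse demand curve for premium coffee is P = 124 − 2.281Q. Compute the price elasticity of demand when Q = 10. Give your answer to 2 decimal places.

-4.44

At Q = 10, P = 124 − 2.281(10) = 101.19.
dP/dQ = −2.281, so dQ/dP = 1/(−2.281) = -0.438.
ε = (dQ/dP)(P/Q) = (-0.438)(101.19/10).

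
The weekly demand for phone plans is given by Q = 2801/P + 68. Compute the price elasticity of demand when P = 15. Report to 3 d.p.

-0.733

At P = 15, Q = 254.733.
dQ/dP = −2801/P² = -12.449.
ε = (dQ/dP)(P/Q) = (-12.449)(15/254.733).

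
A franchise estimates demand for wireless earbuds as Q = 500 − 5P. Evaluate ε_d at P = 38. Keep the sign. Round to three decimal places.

At P = 38, Q = 310.
dQ/dP = −5.
ε = (dQ/dP)(P/Q) = (-5)(38/310).

-0.613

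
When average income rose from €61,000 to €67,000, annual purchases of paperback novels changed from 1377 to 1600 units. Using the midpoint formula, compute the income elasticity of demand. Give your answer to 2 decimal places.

1.60

ΔQ = 223, ΔI = 6000. Midpoints: Ī = 64,000, Q̄ = 1488.5.
ε_I = (ΔQ/ΔI)(Ī/Q̄) = (223/6000)(64000/1488.5).
ε_I > 0, so the good is normal.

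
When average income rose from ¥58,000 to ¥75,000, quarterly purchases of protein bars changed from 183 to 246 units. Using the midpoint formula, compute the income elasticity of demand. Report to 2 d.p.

1.15

ΔQ = 63, ΔI = 17000. Midpoints: Ī = 66,500, Q̄ = 214.5.
ε_I = (ΔQ/ΔI)(Ī/Q̄) = (63/17000)(66500/214.5).
ε_I > 0, so the good is normal.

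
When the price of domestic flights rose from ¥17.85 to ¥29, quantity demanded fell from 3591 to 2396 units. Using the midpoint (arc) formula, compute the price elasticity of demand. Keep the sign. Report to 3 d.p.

-0.839

ΔQ = 2396 − 3591 = -1195; ΔP = 29 − 17.85 = 11.15.
Midpoints: P̄ = 23.43, Q̄ = 2993.5.
ε = (ΔQ/ΔP)(P̄/Q̄) = (-1195/11.15)(23.43/2993.5).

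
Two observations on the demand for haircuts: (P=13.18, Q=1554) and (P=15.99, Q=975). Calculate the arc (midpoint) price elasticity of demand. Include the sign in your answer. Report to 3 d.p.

-2.377

ΔQ = 975 − 1554 = -579; ΔP = 15.99 − 13.18 = 2.81.
Midpoints: P̄ = 14.59, Q̄ = 1264.5.
ε = (ΔQ/ΔP)(P̄/Q̄) = (-579/2.81)(14.59/1264.5).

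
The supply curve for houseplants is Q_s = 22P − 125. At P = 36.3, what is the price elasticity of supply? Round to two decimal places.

1.19

At P = 36.3, Q_s = 673.60.
dQ_s/dP = 22.
ε_s = (dQ_s/dP)(P/Q_s) = (22)(36.3/673.60).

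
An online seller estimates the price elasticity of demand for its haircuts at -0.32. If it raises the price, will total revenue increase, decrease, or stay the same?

increase

|ε| = 0.32 < 1, so demand is inelastic. A price rise therefore raises total revenue.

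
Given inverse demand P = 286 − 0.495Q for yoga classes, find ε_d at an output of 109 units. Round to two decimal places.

At Q = 109, P = 286 − 0.495(109) = 232.05.
dP/dQ = −0.495, so dQ/dP = 1/(−0.495) = -2.020.
ε = (dQ/dP)(P/Q) = (-2.020)(232.05/109).

-4.30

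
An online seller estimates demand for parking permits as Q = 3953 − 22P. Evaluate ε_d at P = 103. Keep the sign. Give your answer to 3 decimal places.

-1.343

At P = 103, Q = 1687.
dQ/dP = −22.
ε = (dQ/dP)(P/Q) = (-22)(103/1687).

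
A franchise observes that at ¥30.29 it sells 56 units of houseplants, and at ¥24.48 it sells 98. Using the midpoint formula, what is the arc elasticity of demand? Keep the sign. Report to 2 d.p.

ΔQ = 98 − 56 = 42; ΔP = 24.48 − 30.29 = -5.81.
Midpoints: P̄ = 27.38, Q̄ = 77.0.
ε = (ΔQ/ΔP)(P̄/Q̄) = (42/-5.81)(27.38/77.0).

-2.57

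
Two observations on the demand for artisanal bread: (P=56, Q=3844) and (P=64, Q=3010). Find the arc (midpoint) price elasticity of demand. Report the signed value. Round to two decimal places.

-1.83

ΔQ = 3010 − 3844 = -834; ΔP = 64 − 56 = 8.
Midpoints: P̄ = 60.00, Q̄ = 3427.0.
ε = (ΔQ/ΔP)(P̄/Q̄) = (-834/8)(60.00/3427.0).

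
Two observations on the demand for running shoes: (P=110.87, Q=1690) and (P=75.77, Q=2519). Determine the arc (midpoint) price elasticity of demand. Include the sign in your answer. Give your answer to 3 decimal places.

ΔQ = 2519 − 1690 = 829; ΔP = 75.77 − 110.87 = -35.1.
Midpoints: P̄ = 93.32, Q̄ = 2104.5.
ε = (ΔQ/ΔP)(P̄/Q̄) = (829/-35.1)(93.32/2104.5).

-1.047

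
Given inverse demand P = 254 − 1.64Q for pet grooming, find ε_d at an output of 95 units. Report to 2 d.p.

-0.63

At Q = 95, P = 254 − 1.64(95) = 98.20.
dP/dQ = −1.64, so dQ/dP = 1/(−1.64) = -0.610.
ε = (dQ/dP)(P/Q) = (-0.610)(98.20/95).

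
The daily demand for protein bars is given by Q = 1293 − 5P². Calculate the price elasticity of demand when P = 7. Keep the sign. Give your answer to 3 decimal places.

At P = 7, Q = 1048.
dQ/dP = −10P = -70.
ε = (dQ/dP)(P/Q) = (-70)(7/1048).
|ε| < 1, so demand is inelastic at this price.

-0.468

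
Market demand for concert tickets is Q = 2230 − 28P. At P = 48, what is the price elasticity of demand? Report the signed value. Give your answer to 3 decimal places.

-1.517

At P = 48, Q = 886.
dQ/dP = −28.
ε = (dQ/dP)(P/Q) = (-28)(48/886).
|ε| > 1, so demand is elastic at this price.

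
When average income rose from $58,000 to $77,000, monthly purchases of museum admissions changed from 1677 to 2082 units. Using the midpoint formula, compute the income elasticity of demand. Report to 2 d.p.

0.77

ΔQ = 405, ΔI = 19000. Midpoints: Ī = 67,500, Q̄ = 1879.5.
ε_I = (ΔQ/ΔI)(Ī/Q̄) = (405/19000)(67500/1879.5).
ε_I > 0, so the good is normal.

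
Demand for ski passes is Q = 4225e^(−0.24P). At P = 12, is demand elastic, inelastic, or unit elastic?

Q = 237.169, dQ/dP = -56.921.
ε = (dQ/dP)(P/Q) ≈ -2.880.
|ε| = 2.88 > 1.

elastic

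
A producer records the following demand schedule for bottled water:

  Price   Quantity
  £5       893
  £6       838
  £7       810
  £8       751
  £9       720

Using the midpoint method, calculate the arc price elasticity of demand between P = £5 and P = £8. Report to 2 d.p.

At P = 5, Q = 893; at P = 8, Q = 751.
ΔQ = -142, ΔP = 3. Midpoints: P̄ = 6.50, Q̄ = 822.0.
ε = (ΔQ/ΔP)(P̄/Q̄) = (-142/3)(6.50/822.0).

-0.37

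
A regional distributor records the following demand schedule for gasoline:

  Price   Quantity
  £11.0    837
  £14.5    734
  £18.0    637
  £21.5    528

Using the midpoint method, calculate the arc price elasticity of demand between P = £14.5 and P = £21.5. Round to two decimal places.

-0.84

At P = 14.5, Q = 734; at P = 21.5, Q = 528.
ΔQ = -206, ΔP = 7.0. Midpoints: P̄ = 18.00, Q̄ = 631.0.
ε = (ΔQ/ΔP)(P̄/Q̄) = (-206/7.0)(18.00/631.0).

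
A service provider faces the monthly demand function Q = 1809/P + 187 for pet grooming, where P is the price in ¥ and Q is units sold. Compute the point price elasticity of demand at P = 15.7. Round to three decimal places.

At P = 15.7, Q = 302.223.
dQ/dP = −1809/P² = -7.339.
ε = (dQ/dP)(P/Q) = (-7.339)(15.7/302.223).

-0.381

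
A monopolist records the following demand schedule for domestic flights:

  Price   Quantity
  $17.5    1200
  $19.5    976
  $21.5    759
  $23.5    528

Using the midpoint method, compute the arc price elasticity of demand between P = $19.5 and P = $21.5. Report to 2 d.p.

At P = 19.5, Q = 976; at P = 21.5, Q = 759.
ΔQ = -217, ΔP = 2.0. Midpoints: P̄ = 20.50, Q̄ = 867.5.
ε = (ΔQ/ΔP)(P̄/Q̄) = (-217/2.0)(20.50/867.5).

-2.56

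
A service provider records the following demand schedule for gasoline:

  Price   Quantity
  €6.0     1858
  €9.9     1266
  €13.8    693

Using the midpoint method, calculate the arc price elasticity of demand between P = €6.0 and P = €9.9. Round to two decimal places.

-0.77

At P = 6.0, Q = 1858; at P = 9.9, Q = 1266.
ΔQ = -592, ΔP = 3.9. Midpoints: P̄ = 7.95, Q̄ = 1562.0.
ε = (ΔQ/ΔP)(P̄/Q̄) = (-592/3.9)(7.95/1562.0).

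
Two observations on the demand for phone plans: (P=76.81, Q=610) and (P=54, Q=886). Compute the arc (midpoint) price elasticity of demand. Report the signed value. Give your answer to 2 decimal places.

-1.06

ΔQ = 886 − 610 = 276; ΔP = 54 − 76.81 = -22.81.
Midpoints: P̄ = 65.41, Q̄ = 748.0.
ε = (ΔQ/ΔP)(P̄/Q̄) = (276/-22.81)(65.41/748.0).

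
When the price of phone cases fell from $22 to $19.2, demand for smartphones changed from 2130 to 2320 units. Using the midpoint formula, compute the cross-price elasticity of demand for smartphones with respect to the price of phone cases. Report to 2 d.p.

-0.63

ΔQ_x = 2320 − 2130 = 190; ΔP_y = 19.2 − 22 = -2.8.
Midpoints: P̄_y = 20.60, Q̄_x = 2225.0.
ε_xy = (ΔQ_x/ΔP_y)(P̄_y/Q̄_x) = (190/-2.8)(20.60/2225.0).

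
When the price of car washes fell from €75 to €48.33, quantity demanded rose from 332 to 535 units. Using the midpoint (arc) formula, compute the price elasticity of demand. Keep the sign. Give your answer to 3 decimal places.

-1.083

ΔQ = 535 − 332 = 203; ΔP = 48.33 − 75 = -26.67.
Midpoints: P̄ = 61.66, Q̄ = 433.5.
ε = (ΔQ/ΔP)(P̄/Q̄) = (203/-26.67)(61.66/433.5).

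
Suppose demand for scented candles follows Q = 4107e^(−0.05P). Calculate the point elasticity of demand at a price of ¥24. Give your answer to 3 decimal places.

-1.200

At P = 24, Q = 1237.005.
dQ/dP = −0.05·4107e^(−0.05P) = −0.05Q = -61.850.
ε = (dQ/dP)(P/Q) = (-61.850)(24/1237.005).
|ε| > 1, so demand is elastic at this price.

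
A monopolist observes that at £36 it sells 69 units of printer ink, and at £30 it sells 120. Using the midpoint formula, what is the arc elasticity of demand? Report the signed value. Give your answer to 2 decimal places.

-2.97

ΔQ = 120 − 69 = 51; ΔP = 30 − 36 = -6.
Midpoints: P̄ = 33.00, Q̄ = 94.5.
ε = (ΔQ/ΔP)(P̄/Q̄) = (51/-6)(33.00/94.5).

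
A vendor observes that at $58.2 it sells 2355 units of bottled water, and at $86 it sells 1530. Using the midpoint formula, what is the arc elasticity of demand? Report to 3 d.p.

ΔQ = 1530 − 2355 = -825; ΔP = 86 − 58.2 = 27.8.
Midpoints: P̄ = 72.10, Q̄ = 1942.5.
ε = (ΔQ/ΔP)(P̄/Q̄) = (-825/27.8)(72.10/1942.5).

-1.101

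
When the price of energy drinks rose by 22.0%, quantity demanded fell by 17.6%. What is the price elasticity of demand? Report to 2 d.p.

-0.80

ε = %ΔQ / %ΔP = (-17.6)/(22.0) = -0.800.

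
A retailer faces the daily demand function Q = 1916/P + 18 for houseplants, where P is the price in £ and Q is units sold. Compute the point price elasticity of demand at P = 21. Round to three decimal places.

-0.835

At P = 21, Q = 109.238.
dQ/dP = −1916/P² = -4.345.
ε = (dQ/dP)(P/Q) = (-4.345)(21/109.238).
|ε| < 1, so demand is inelastic at this price.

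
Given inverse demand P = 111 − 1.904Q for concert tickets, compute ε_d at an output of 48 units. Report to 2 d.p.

-0.21

At Q = 48, P = 111 − 1.904(48) = 19.61.
dP/dQ = −1.904, so dQ/dP = 1/(−1.904) = -0.525.
ε = (dQ/dP)(P/Q) = (-0.525)(19.61/48).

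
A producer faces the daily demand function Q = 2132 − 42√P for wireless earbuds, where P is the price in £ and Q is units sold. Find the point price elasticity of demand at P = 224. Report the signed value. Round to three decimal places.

At P = 224, Q = 1503.402.
dQ/dP = −42/(2√P) = -1.403.
ε = (dQ/dP)(P/Q) = (-1.403)(224/1503.402).
|ε| < 1, so demand is inelastic at this price.

-0.209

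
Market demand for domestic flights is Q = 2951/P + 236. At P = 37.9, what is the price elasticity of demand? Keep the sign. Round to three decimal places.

-0.248

At P = 37.9, Q = 313.863.
dQ/dP = −2951/P² = -2.054.
ε = (dQ/dP)(P/Q) = (-2.054)(37.9/313.863).
|ε| < 1, so demand is inelastic at this price.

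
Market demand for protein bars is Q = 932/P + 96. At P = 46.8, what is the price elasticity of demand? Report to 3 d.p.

-0.172

At P = 46.8, Q = 115.915.
dQ/dP = −932/P² = -0.426.
ε = (dQ/dP)(P/Q) = (-0.426)(46.8/115.915).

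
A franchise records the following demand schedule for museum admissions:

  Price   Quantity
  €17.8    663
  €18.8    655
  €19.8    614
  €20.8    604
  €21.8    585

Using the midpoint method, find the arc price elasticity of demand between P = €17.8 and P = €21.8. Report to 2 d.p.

At P = 17.8, Q = 663; at P = 21.8, Q = 585.
ΔQ = -78, ΔP = 4.0. Midpoints: P̄ = 19.80, Q̄ = 624.0.
ε = (ΔQ/ΔP)(P̄/Q̄) = (-78/4.0)(19.80/624.0).

-0.62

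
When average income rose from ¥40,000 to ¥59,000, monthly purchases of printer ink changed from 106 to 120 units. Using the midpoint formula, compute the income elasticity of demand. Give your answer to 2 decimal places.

ΔQ = 14, ΔI = 19000. Midpoints: Ī = 49,500, Q̄ = 113.0.
ε_I = (ΔQ/ΔI)(Ī/Q̄) = (14/19000)(49500/113.0).
ε_I > 0, so the good is normal.

0.32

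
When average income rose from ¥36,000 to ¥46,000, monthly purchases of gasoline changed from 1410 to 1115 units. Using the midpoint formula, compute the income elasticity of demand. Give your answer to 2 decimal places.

ΔQ = -295, ΔI = 10000. Midpoints: Ī = 41,000, Q̄ = 1262.5.
ε_I = (ΔQ/ΔI)(Ī/Q̄) = (-295/10000)(41000/1262.5).
ε_I < 0, so the good is inferior.

-0.96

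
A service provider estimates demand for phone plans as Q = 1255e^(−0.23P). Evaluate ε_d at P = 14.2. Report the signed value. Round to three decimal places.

At P = 14.2, Q = 47.889.
dQ/dP = −0.23·1255e^(−0.23P) = −0.23Q = -11.015.
ε = (dQ/dP)(P/Q) = (-11.015)(14.2/47.889).
|ε| > 1, so demand is elastic at this price.

-3.266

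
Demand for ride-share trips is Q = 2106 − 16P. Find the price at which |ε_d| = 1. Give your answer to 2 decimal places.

65.81

For linear demand Q = a − bP, ε = −bP/(a − bP). |ε| = 1 when bP = a − bP, i.e. P = a/(2b).
P = 2106/(2·16) = 2106/32 = 65.8125.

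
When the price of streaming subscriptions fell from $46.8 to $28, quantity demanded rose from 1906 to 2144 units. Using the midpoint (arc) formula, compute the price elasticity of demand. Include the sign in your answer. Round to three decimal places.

-0.234

ΔQ = 2144 − 1906 = 238; ΔP = 28 − 46.8 = -18.8.
Midpoints: P̄ = 37.40, Q̄ = 2025.0.
ε = (ΔQ/ΔP)(P̄/Q̄) = (238/-18.8)(37.40/2025.0).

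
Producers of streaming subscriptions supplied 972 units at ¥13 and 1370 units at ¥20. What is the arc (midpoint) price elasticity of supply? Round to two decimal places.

ΔQ = 1370 − 972 = 398; ΔP = 20 − 13 = 7.
Midpoints: P̄ = 16.50, Q̄ = 1171.0.
ε_s = (ΔQ/ΔP)(P̄/Q̄) = (398/7)(16.50/1171.0).

0.80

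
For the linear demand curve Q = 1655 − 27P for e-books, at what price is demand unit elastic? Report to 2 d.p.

For linear demand Q = a − bP, ε = −bP/(a − bP). |ε| = 1 when bP = a − bP, i.e. P = a/(2b).
P = 1655/(2·27) = 1655/54 = 30.6481.

30.65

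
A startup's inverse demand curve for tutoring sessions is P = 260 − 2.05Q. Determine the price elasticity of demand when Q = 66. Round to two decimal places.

-0.92

At Q = 66, P = 260 − 2.05(66) = 124.70.
dP/dQ = −2.05, so dQ/dP = 1/(−2.05) = -0.488.
ε = (dQ/dP)(P/Q) = (-0.488)(124.70/66).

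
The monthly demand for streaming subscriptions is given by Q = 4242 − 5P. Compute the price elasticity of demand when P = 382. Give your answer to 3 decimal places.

At P = 382, Q = 2332.
dQ/dP = −5.
ε = (dQ/dP)(P/Q) = (-5)(382/2332).

-0.819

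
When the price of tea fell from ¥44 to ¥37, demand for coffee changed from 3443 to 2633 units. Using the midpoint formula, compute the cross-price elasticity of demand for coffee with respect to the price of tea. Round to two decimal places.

ΔQ_x = 2633 − 3443 = -810; ΔP_y = 37 − 44 = -7.
Midpoints: P̄_y = 40.50, Q̄_x = 3038.0.
ε_xy = (ΔQ_x/ΔP_y)(P̄_y/Q̄_x) = (-810/-7)(40.50/3038.0).
ε_xy > 0, so the goods are substitutes.

1.54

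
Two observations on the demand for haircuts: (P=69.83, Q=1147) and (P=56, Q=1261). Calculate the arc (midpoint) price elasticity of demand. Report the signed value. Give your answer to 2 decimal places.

ΔQ = 1261 − 1147 = 114; ΔP = 56 − 69.83 = -13.83.
Midpoints: P̄ = 62.91, Q̄ = 1204.0.
ε = (ΔQ/ΔP)(P̄/Q̄) = (114/-13.83)(62.91/1204.0).

-0.43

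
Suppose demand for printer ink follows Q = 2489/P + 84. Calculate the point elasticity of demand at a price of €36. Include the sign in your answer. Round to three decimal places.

At P = 36, Q = 153.139.
dQ/dP = −2489/P² = -1.921.
ε = (dQ/dP)(P/Q) = (-1.921)(36/153.139).

-0.451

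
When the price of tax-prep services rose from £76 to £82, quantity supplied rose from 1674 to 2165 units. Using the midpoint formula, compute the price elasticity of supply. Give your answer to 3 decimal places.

3.368

ΔQ = 2165 − 1674 = 491; ΔP = 82 − 76 = 6.
Midpoints: P̄ = 79.00, Q̄ = 1919.5.
ε_s = (ΔQ/ΔP)(P̄/Q̄) = (491/6)(79.00/1919.5).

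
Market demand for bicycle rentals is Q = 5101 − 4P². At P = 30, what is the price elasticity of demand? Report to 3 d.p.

At P = 30, Q = 1501.
dQ/dP = −8P = -240.
ε = (dQ/dP)(P/Q) = (-240)(30/1501).
|ε| > 1, so demand is elastic at this price.

-4.797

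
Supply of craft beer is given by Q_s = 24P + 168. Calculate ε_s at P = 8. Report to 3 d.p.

0.533

At P = 8, Q_s = 360.
dQ_s/dP = 24.
ε_s = (dQ_s/dP)(P/Q_s) = (24)(8/360).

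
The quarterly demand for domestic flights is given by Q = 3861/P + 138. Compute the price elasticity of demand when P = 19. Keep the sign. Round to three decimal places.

At P = 19, Q = 341.211.
dQ/dP = −3861/P² = -10.695.
ε = (dQ/dP)(P/Q) = (-10.695)(19/341.211).
|ε| < 1, so demand is inelastic at this price.

-0.596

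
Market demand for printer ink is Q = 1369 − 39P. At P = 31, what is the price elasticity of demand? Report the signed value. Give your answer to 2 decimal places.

At P = 31, Q = 160.
dQ/dP = −39.
ε = (dQ/dP)(P/Q) = (-39)(31/160).

-7.56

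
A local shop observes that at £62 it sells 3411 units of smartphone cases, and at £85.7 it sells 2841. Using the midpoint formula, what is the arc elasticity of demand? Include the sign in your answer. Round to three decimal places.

ΔQ = 2841 − 3411 = -570; ΔP = 85.7 − 62 = 23.7.
Midpoints: P̄ = 73.85, Q̄ = 3126.0.
ε = (ΔQ/ΔP)(P̄/Q̄) = (-570/23.7)(73.85/3126.0).

-0.568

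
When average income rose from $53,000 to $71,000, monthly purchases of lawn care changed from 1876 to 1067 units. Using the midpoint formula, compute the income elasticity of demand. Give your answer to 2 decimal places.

-1.89

ΔQ = -809, ΔI = 18000. Midpoints: Ī = 62,000, Q̄ = 1471.5.
ε_I = (ΔQ/ΔI)(Ī/Q̄) = (-809/18000)(62000/1471.5).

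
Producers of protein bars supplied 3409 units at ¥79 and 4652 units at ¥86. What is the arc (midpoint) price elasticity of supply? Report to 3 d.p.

ΔQ = 4652 − 3409 = 1243; ΔP = 86 − 79 = 7.
Midpoints: P̄ = 82.50, Q̄ = 4030.5.
ε_s = (ΔQ/ΔP)(P̄/Q̄) = (1243/7)(82.50/4030.5).

3.635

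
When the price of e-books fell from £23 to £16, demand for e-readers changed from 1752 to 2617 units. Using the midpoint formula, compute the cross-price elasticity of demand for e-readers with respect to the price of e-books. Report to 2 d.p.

ΔQ_x = 2617 − 1752 = 865; ΔP_y = 16 − 23 = -7.
Midpoints: P̄_y = 19.50, Q̄_x = 2184.5.
ε_xy = (ΔQ_x/ΔP_y)(P̄_y/Q̄_x) = (865/-7)(19.50/2184.5).

-1.10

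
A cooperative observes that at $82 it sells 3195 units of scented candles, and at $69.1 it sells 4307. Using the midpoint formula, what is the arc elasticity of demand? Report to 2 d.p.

ΔQ = 4307 − 3195 = 1112; ΔP = 69.1 − 82 = -12.9.
Midpoints: P̄ = 75.55, Q̄ = 3751.0.
ε = (ΔQ/ΔP)(P̄/Q̄) = (1112/-12.9)(75.55/3751.0).

-1.74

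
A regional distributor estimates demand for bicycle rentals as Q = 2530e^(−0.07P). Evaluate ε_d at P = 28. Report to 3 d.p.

-1.960

At P = 28, Q = 356.372.
dQ/dP = −0.07·2530e^(−0.07P) = −0.07Q = -24.946.
ε = (dQ/dP)(P/Q) = (-24.946)(28/356.372).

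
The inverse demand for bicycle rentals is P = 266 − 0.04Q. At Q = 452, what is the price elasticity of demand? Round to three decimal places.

At Q = 452, P = 266 − 0.04(452) = 247.92.
dP/dQ = −0.04, so dQ/dP = 1/(−0.04) = -25.000.
ε = (dQ/dP)(P/Q) = (-25.000)(247.92/452).

-13.712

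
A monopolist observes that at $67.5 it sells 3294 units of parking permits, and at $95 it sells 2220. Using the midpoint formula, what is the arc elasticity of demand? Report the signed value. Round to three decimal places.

-1.151

ΔQ = 2220 − 3294 = -1074; ΔP = 95 − 67.5 = 27.5.
Midpoints: P̄ = 81.25, Q̄ = 2757.0.
ε = (ΔQ/ΔP)(P̄/Q̄) = (-1074/27.5)(81.25/2757.0).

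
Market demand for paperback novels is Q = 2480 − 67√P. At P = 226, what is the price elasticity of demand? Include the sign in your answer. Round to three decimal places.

-0.342

At P = 226, Q = 1472.769.
dQ/dP = −67/(2√P) = -2.228.
ε = (dQ/dP)(P/Q) = (-2.228)(226/1472.769).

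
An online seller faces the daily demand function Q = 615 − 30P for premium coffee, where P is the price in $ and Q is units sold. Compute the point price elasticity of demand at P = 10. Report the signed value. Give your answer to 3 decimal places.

-0.952

At P = 10, Q = 315.
dQ/dP = −30.
ε = (dQ/dP)(P/Q) = (-30)(10/315).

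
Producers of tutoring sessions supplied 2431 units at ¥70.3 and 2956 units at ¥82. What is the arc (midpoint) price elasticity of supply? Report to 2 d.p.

ΔQ = 2956 − 2431 = 525; ΔP = 82 − 70.3 = 11.7.
Midpoints: P̄ = 76.15, Q̄ = 2693.5.
ε_s = (ΔQ/ΔP)(P̄/Q̄) = (525/11.7)(76.15/2693.5).

1.27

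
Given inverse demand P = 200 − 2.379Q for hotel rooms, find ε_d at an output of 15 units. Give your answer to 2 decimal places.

At Q = 15, P = 200 − 2.379(15) = 164.31.
dP/dQ = −2.379, so dQ/dP = 1/(−2.379) = -0.420.
ε = (dQ/dP)(P/Q) = (-0.420)(164.31/15).

-4.60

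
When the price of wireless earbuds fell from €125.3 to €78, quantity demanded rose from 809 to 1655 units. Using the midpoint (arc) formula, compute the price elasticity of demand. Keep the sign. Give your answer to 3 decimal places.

ΔQ = 1655 − 809 = 846; ΔP = 78 − 125.3 = -47.3.
Midpoints: P̄ = 101.65, Q̄ = 1232.0.
ε = (ΔQ/ΔP)(P̄/Q̄) = (846/-47.3)(101.65/1232.0).

-1.476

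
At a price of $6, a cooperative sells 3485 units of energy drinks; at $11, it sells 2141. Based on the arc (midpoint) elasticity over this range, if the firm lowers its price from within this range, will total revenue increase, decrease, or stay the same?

decrease

Arc ε = (-1344/5)(8.50/2813.0) ≈ -0.812.
|ε| = 0.81 < 1, so demand is inelastic. A price cut therefore reduces total revenue.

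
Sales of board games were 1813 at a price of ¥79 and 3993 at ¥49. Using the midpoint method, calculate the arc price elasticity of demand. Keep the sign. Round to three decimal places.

-1.602

ΔQ = 3993 − 1813 = 2180; ΔP = 49 − 79 = -30.
Midpoints: P̄ = 64.00, Q̄ = 2903.0.
ε = (ΔQ/ΔP)(P̄/Q̄) = (2180/-30)(64.00/2903.0).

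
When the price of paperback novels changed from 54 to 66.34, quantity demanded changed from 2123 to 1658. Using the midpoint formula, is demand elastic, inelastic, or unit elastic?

elastic

Arc ε ≈ -1.199.
|ε| = 1.20 > 1.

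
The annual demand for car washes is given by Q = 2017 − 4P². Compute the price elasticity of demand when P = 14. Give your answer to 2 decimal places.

-1.27

At P = 14, Q = 1233.
dQ/dP = −8P = -112.
ε = (dQ/dP)(P/Q) = (-112)(14/1233).
|ε| > 1, so demand is elastic at this price.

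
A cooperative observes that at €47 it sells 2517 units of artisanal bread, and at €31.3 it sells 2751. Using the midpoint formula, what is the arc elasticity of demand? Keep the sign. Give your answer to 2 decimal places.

-0.22

ΔQ = 2751 − 2517 = 234; ΔP = 31.3 − 47 = -15.7.
Midpoints: P̄ = 39.15, Q̄ = 2634.0.
ε = (ΔQ/ΔP)(P̄/Q̄) = (234/-15.7)(39.15/2634.0).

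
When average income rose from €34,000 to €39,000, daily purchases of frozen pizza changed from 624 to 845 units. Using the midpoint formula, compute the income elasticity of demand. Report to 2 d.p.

ΔQ = 221, ΔI = 5000. Midpoints: Ī = 36,500, Q̄ = 734.5.
ε_I = (ΔQ/ΔI)(Ī/Q̄) = (221/5000)(36500/734.5).

2.20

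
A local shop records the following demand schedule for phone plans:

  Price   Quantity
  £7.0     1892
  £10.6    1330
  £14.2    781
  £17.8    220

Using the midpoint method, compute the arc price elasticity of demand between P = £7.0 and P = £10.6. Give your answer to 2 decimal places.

At P = 7.0, Q = 1892; at P = 10.6, Q = 1330.
ΔQ = -562, ΔP = 3.6. Midpoints: P̄ = 8.80, Q̄ = 1611.0.
ε = (ΔQ/ΔP)(P̄/Q̄) = (-562/3.6)(8.80/1611.0).

-0.85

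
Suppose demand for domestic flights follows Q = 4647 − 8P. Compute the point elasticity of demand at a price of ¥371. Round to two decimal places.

-1.77

At P = 371, Q = 1679.
dQ/dP = −8.
ε = (dQ/dP)(P/Q) = (-8)(371/1679).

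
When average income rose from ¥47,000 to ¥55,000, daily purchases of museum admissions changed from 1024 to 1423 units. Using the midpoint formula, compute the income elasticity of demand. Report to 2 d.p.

ΔQ = 399, ΔI = 8000. Midpoints: Ī = 51,000, Q̄ = 1223.5.
ε_I = (ΔQ/ΔI)(Ī/Q̄) = (399/8000)(51000/1223.5).

2.08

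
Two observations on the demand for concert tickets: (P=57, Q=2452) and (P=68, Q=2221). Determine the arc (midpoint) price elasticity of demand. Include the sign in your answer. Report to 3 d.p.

ΔQ = 2221 − 2452 = -231; ΔP = 68 − 57 = 11.
Midpoints: P̄ = 62.50, Q̄ = 2336.5.
ε = (ΔQ/ΔP)(P̄/Q̄) = (-231/11)(62.50/2336.5).

-0.562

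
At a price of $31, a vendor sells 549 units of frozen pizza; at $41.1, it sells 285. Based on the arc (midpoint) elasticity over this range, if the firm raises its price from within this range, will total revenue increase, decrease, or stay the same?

Arc ε = (-264/10.1)(36.05/417.0) ≈ -2.260.
|ε| = 2.26 > 1, so demand is elastic. A price rise therefore reduces total revenue.

decrease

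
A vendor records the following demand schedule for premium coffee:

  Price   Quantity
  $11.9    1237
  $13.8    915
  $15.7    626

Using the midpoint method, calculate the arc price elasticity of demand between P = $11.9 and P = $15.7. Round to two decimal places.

At P = 11.9, Q = 1237; at P = 15.7, Q = 626.
ΔQ = -611, ΔP = 3.8. Midpoints: P̄ = 13.80, Q̄ = 931.5.
ε = (ΔQ/ΔP)(P̄/Q̄) = (-611/3.8)(13.80/931.5).

-2.38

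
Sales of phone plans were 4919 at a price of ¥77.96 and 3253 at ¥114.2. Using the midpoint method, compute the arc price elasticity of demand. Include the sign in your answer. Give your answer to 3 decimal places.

-1.081

ΔQ = 3253 − 4919 = -1666; ΔP = 114.2 − 77.96 = 36.24.
Midpoints: P̄ = 96.08, Q̄ = 4086.0.
ε = (ΔQ/ΔP)(P̄/Q̄) = (-1666/36.24)(96.08/4086.0).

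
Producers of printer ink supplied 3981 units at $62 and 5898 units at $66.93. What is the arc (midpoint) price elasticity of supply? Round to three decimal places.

ΔQ = 5898 − 3981 = 1917; ΔP = 66.93 − 62 = 4.93.
Midpoints: P̄ = 64.47, Q̄ = 4939.5.
ε_s = (ΔQ/ΔP)(P̄/Q̄) = (1917/4.93)(64.47/4939.5).

5.075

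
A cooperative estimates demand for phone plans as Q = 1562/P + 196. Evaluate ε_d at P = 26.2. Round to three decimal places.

-0.233

At P = 26.2, Q = 255.618.
dQ/dP = −1562/P² = -2.276.
ε = (dQ/dP)(P/Q) = (-2.276)(26.2/255.618).
|ε| < 1, so demand is inelastic at this price.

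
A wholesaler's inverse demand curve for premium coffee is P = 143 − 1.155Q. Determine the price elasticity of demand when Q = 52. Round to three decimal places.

-1.381

At Q = 52, P = 143 − 1.155(52) = 82.94.
dP/dQ = −1.155, so dQ/dP = 1/(−1.155) = -0.866.
ε = (dQ/dP)(P/Q) = (-0.866)(82.94/52).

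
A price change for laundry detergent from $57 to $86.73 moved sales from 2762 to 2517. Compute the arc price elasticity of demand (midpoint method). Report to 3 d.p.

-0.224

ΔQ = 2517 − 2762 = -245; ΔP = 86.73 − 57 = 29.73.
Midpoints: P̄ = 71.87, Q̄ = 2639.5.
ε = (ΔQ/ΔP)(P̄/Q̄) = (-245/29.73)(71.87/2639.5).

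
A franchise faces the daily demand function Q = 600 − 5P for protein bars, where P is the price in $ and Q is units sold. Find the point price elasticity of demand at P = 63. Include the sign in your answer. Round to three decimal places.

At P = 63, Q = 285.
dQ/dP = −5.
ε = (dQ/dP)(P/Q) = (-5)(63/285).

-1.105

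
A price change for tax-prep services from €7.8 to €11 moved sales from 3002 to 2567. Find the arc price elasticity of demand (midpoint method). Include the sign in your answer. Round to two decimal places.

ΔQ = 2567 − 3002 = -435; ΔP = 11 − 7.8 = 3.2.
Midpoints: P̄ = 9.40, Q̄ = 2784.5.
ε = (ΔQ/ΔP)(P̄/Q̄) = (-435/3.2)(9.40/2784.5).

-0.46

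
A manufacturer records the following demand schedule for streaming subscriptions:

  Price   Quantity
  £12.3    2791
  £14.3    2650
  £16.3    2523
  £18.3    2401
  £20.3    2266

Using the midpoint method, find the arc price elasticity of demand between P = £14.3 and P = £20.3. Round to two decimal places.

At P = 14.3, Q = 2650; at P = 20.3, Q = 2266.
ΔQ = -384, ΔP = 6.0. Midpoints: P̄ = 17.30, Q̄ = 2458.0.
ε = (ΔQ/ΔP)(P̄/Q̄) = (-384/6.0)(17.30/2458.0).

-0.45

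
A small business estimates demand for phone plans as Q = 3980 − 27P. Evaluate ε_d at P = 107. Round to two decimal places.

-2.65

At P = 107, Q = 1091.
dQ/dP = −27.
ε = (dQ/dP)(P/Q) = (-27)(107/1091).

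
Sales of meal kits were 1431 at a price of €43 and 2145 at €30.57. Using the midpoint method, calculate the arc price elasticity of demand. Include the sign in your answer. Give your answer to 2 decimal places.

-1.18

ΔQ = 2145 − 1431 = 714; ΔP = 30.57 − 43 = -12.43.
Midpoints: P̄ = 36.78, Q̄ = 1788.0.
ε = (ΔQ/ΔP)(P̄/Q̄) = (714/-12.43)(36.78/1788.0).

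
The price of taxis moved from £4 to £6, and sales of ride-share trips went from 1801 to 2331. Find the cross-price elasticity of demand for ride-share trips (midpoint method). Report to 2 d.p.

0.64

ΔQ_x = 2331 − 1801 = 530; ΔP_y = 6 − 4 = 2.
Midpoints: P̄_y = 5.00, Q̄_x = 2066.0.
ε_xy = (ΔQ_x/ΔP_y)(P̄_y/Q̄_x) = (530/2)(5.00/2066.0).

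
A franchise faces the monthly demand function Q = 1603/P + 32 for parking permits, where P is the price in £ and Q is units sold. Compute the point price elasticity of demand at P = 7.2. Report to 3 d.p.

-0.874

At P = 7.2, Q = 254.639.
dQ/dP = −1603/P² = -30.922.
ε = (dQ/dP)(P/Q) = (-30.922)(7.2/254.639).
|ε| < 1, so demand is inelastic at this price.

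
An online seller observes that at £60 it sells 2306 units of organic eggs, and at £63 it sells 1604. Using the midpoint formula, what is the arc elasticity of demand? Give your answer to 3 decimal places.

ΔQ = 1604 − 2306 = -702; ΔP = 63 − 60 = 3.
Midpoints: P̄ = 61.50, Q̄ = 1955.0.
ε = (ΔQ/ΔP)(P̄/Q̄) = (-702/3)(61.50/1955.0).

-7.361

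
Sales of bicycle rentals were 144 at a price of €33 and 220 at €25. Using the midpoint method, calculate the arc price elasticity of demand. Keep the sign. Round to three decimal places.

ΔQ = 220 − 144 = 76; ΔP = 25 − 33 = -8.
Midpoints: P̄ = 29.00, Q̄ = 182.0.
ε = (ΔQ/ΔP)(P̄/Q̄) = (76/-8)(29.00/182.0).

-1.514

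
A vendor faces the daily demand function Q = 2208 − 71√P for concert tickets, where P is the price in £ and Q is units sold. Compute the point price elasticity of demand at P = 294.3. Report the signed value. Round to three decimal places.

At P = 294.3, Q = 989.983.
dQ/dP = −71/(2√P) = -2.069.
ε = (dQ/dP)(P/Q) = (-2.069)(294.3/989.983).

-0.615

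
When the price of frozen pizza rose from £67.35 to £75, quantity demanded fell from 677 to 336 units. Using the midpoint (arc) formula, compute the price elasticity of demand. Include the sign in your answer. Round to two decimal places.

-6.26

ΔQ = 336 − 677 = -341; ΔP = 75 − 67.35 = 7.65.
Midpoints: P̄ = 71.17, Q̄ = 506.5.
ε = (ΔQ/ΔP)(P̄/Q̄) = (-341/7.65)(71.17/506.5).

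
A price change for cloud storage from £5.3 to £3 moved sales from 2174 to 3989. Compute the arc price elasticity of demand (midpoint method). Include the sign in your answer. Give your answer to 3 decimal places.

-1.063

ΔQ = 3989 − 2174 = 1815; ΔP = 3 − 5.3 = -2.3.
Midpoints: P̄ = 4.15, Q̄ = 3081.5.
ε = (ΔQ/ΔP)(P̄/Q̄) = (1815/-2.3)(4.15/3081.5).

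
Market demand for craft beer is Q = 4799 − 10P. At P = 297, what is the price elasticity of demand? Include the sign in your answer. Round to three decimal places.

-1.624

At P = 297, Q = 1829.
dQ/dP = −10.
ε = (dQ/dP)(P/Q) = (-10)(297/1829).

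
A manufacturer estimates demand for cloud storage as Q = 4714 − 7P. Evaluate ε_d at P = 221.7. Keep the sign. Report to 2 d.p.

At P = 221.7, Q = 3162.100.
dQ/dP = −7.
ε = (dQ/dP)(P/Q) = (-7)(221.7/3162.100).
|ε| < 1, so demand is inelastic at this price.

-0.49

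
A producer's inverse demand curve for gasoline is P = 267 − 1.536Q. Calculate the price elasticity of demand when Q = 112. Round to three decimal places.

At Q = 112, P = 267 − 1.536(112) = 94.97.
dP/dQ = −1.536, so dQ/dP = 1/(−1.536) = -0.651.
ε = (dQ/dP)(P/Q) = (-0.651)(94.97/112).

-0.552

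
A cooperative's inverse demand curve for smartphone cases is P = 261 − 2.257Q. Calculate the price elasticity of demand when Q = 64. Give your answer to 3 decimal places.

At Q = 64, P = 261 − 2.257(64) = 116.55.
dP/dQ = −2.257, so dQ/dP = 1/(−2.257) = -0.443.
ε = (dQ/dP)(P/Q) = (-0.443)(116.55/64).

-0.807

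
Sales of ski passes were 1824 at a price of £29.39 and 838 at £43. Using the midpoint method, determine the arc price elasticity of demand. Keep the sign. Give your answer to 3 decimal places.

ΔQ = 838 − 1824 = -986; ΔP = 43 − 29.39 = 13.61.
Midpoints: P̄ = 36.20, Q̄ = 1331.0.
ε = (ΔQ/ΔP)(P̄/Q̄) = (-986/13.61)(36.20/1331.0).

-1.970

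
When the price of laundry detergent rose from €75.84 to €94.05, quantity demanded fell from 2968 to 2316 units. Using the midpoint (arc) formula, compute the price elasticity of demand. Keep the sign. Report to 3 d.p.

-1.151

ΔQ = 2316 − 2968 = -652; ΔP = 94.05 − 75.84 = 18.21.
Midpoints: P̄ = 84.94, Q̄ = 2642.0.
ε = (ΔQ/ΔP)(P̄/Q̄) = (-652/18.21)(84.94/2642.0).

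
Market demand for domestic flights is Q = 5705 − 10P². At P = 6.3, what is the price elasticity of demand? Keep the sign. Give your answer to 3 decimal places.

At P = 6.3, Q = 5308.100.
dQ/dP = −20P = -126.
ε = (dQ/dP)(P/Q) = (-126)(6.3/5308.100).
|ε| < 1, so demand is inelastic at this price.

-0.150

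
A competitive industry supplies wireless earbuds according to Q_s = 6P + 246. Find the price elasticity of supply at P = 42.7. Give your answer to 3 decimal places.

0.510

At P = 42.7, Q_s = 502.20.
dQ_s/dP = 6.
ε_s = (dQ_s/dP)(P/Q_s) = (6)(42.7/502.20).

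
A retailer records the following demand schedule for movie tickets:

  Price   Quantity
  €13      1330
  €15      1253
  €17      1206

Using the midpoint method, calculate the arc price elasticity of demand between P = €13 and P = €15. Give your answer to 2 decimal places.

At P = 13, Q = 1330; at P = 15, Q = 1253.
ΔQ = -77, ΔP = 2. Midpoints: P̄ = 14.00, Q̄ = 1291.5.
ε = (ΔQ/ΔP)(P̄/Q̄) = (-77/2)(14.00/1291.5).

-0.42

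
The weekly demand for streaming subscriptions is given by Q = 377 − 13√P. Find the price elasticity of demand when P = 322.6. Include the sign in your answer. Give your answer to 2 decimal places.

At P = 322.6, Q = 143.506.
dQ/dP = −13/(2√P) = -0.362.
ε = (dQ/dP)(P/Q) = (-0.362)(322.6/143.506).

-0.81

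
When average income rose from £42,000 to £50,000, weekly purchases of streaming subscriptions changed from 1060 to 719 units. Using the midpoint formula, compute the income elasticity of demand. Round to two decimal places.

ΔQ = -341, ΔI = 8000. Midpoints: Ī = 46,000, Q̄ = 889.5.
ε_I = (ΔQ/ΔI)(Ī/Q̄) = (-341/8000)(46000/889.5).

-2.20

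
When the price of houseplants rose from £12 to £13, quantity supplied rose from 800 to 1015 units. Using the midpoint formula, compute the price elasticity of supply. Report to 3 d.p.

2.961

ΔQ = 1015 − 800 = 215; ΔP = 13 − 12 = 1.
Midpoints: P̄ = 12.50, Q̄ = 907.5.
ε_s = (ΔQ/ΔP)(P̄/Q̄) = (215/1)(12.50/907.5).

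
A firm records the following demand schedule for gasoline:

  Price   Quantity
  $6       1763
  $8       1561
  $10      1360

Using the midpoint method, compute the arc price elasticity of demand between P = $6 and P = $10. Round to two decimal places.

-0.52

At P = 6, Q = 1763; at P = 10, Q = 1360.
ΔQ = -403, ΔP = 4. Midpoints: P̄ = 8.00, Q̄ = 1561.5.
ε = (ΔQ/ΔP)(P̄/Q̄) = (-403/4)(8.00/1561.5).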